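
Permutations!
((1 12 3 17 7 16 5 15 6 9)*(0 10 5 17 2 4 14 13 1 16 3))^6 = (0 16 14 5 7 1 6 2)(3 12 9 4 10 17 13 15) = [16, 6, 0, 12, 10, 7, 2, 1, 8, 4, 17, 11, 9, 15, 5, 3, 14, 13]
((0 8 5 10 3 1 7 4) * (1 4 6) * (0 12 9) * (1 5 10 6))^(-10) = (0 4 8 12 10 9 3) = [4, 1, 2, 0, 8, 5, 6, 7, 12, 3, 9, 11, 10]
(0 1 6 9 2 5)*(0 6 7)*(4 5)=[1, 7, 4, 3, 5, 6, 9, 0, 8, 2]=(0 1 7)(2 4 5 6 9)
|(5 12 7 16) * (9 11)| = 4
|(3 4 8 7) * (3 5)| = 5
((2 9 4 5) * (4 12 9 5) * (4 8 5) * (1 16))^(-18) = (16)(2 8)(4 5) = [0, 1, 8, 3, 5, 4, 6, 7, 2, 9, 10, 11, 12, 13, 14, 15, 16]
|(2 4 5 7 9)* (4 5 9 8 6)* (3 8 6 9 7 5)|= 12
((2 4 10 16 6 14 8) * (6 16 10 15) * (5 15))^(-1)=(16)(2 8 14 6 15 5 4)=[0, 1, 8, 3, 2, 4, 15, 7, 14, 9, 10, 11, 12, 13, 6, 5, 16]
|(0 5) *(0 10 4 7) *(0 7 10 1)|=|(0 5 1)(4 10)|=6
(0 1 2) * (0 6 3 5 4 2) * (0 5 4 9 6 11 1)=(1 5 9 6 3 4 2 11)=[0, 5, 11, 4, 2, 9, 3, 7, 8, 6, 10, 1]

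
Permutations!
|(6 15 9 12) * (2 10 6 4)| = 7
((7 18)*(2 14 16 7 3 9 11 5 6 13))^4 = (2 18 5 14 3 6 16 9 13 7 11) = [0, 1, 18, 6, 4, 14, 16, 11, 8, 13, 10, 2, 12, 7, 3, 15, 9, 17, 5]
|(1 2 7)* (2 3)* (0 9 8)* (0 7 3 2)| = |(0 9 8 7 1 2 3)| = 7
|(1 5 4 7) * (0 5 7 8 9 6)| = |(0 5 4 8 9 6)(1 7)| = 6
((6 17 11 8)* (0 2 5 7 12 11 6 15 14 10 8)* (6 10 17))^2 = (0 5 12)(2 7 11)(8 14 10 15 17) = [5, 1, 7, 3, 4, 12, 6, 11, 14, 9, 15, 2, 0, 13, 10, 17, 16, 8]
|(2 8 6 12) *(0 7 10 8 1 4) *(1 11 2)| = |(0 7 10 8 6 12 1 4)(2 11)| = 8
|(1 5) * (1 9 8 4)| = |(1 5 9 8 4)| = 5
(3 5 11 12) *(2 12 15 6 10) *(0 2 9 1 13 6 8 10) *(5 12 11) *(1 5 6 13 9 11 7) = (0 2 7 1 9 5 6)(3 12)(8 10 11 15) = [2, 9, 7, 12, 4, 6, 0, 1, 10, 5, 11, 15, 3, 13, 14, 8]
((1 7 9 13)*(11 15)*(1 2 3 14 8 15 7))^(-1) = [0, 1, 13, 2, 4, 5, 6, 11, 14, 7, 10, 15, 12, 9, 3, 8] = (2 13 9 7 11 15 8 14 3)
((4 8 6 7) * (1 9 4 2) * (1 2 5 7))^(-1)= (1 6 8 4 9)(5 7)= [0, 6, 2, 3, 9, 7, 8, 5, 4, 1]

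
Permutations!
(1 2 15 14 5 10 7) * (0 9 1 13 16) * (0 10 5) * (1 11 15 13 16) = [9, 2, 13, 3, 4, 5, 6, 16, 8, 11, 7, 15, 12, 1, 0, 14, 10] = (0 9 11 15 14)(1 2 13)(7 16 10)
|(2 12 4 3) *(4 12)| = |(12)(2 4 3)| = 3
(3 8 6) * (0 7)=[7, 1, 2, 8, 4, 5, 3, 0, 6]=(0 7)(3 8 6)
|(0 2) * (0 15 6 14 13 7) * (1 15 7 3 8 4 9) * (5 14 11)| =|(0 2 7)(1 15 6 11 5 14 13 3 8 4 9)| =33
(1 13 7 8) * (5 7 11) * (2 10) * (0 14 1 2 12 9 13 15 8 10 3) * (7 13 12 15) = (0 14 1 7 10 15 8 2 3)(5 13 11)(9 12) = [14, 7, 3, 0, 4, 13, 6, 10, 2, 12, 15, 5, 9, 11, 1, 8]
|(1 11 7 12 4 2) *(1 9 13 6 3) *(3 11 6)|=|(1 6 11 7 12 4 2 9 13 3)|=10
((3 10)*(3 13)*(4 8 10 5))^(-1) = (3 13 10 8 4 5) = [0, 1, 2, 13, 5, 3, 6, 7, 4, 9, 8, 11, 12, 10]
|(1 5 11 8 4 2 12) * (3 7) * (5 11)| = |(1 11 8 4 2 12)(3 7)| = 6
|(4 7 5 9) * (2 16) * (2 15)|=|(2 16 15)(4 7 5 9)|=12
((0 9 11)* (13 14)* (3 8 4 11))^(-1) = (0 11 4 8 3 9)(13 14) = [11, 1, 2, 9, 8, 5, 6, 7, 3, 0, 10, 4, 12, 14, 13]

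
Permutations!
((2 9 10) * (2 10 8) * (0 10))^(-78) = [0, 1, 2, 3, 4, 5, 6, 7, 8, 9, 10] = (10)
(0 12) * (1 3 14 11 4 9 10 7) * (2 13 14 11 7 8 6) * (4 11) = (0 12)(1 3 4 9 10 8 6 2 13 14 7) = [12, 3, 13, 4, 9, 5, 2, 1, 6, 10, 8, 11, 0, 14, 7]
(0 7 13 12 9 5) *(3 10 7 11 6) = (0 11 6 3 10 7 13 12 9 5) = [11, 1, 2, 10, 4, 0, 3, 13, 8, 5, 7, 6, 9, 12]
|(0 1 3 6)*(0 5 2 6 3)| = |(0 1)(2 6 5)| = 6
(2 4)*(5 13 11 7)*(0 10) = (0 10)(2 4)(5 13 11 7) = [10, 1, 4, 3, 2, 13, 6, 5, 8, 9, 0, 7, 12, 11]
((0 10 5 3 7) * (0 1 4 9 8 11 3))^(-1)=[5, 7, 2, 11, 1, 10, 6, 3, 9, 4, 0, 8]=(0 5 10)(1 7 3 11 8 9 4)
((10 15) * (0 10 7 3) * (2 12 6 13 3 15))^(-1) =(0 3 13 6 12 2 10)(7 15) =[3, 1, 10, 13, 4, 5, 12, 15, 8, 9, 0, 11, 2, 6, 14, 7]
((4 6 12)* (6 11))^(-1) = (4 12 6 11) = [0, 1, 2, 3, 12, 5, 11, 7, 8, 9, 10, 4, 6]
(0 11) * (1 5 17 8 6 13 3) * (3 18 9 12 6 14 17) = (0 11)(1 5 3)(6 13 18 9 12)(8 14 17) = [11, 5, 2, 1, 4, 3, 13, 7, 14, 12, 10, 0, 6, 18, 17, 15, 16, 8, 9]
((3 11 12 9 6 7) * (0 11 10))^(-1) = (0 10 3 7 6 9 12 11) = [10, 1, 2, 7, 4, 5, 9, 6, 8, 12, 3, 0, 11]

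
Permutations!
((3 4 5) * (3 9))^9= (3 4 5 9)= [0, 1, 2, 4, 5, 9, 6, 7, 8, 3]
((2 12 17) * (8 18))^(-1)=[0, 1, 17, 3, 4, 5, 6, 7, 18, 9, 10, 11, 2, 13, 14, 15, 16, 12, 8]=(2 17 12)(8 18)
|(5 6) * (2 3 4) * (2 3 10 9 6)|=10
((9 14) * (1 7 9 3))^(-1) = (1 3 14 9 7) = [0, 3, 2, 14, 4, 5, 6, 1, 8, 7, 10, 11, 12, 13, 9]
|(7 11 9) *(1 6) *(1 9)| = 5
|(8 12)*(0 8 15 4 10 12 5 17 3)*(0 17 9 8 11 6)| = 12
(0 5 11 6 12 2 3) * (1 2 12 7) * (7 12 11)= (0 5 7 1 2 3)(6 12 11)= [5, 2, 3, 0, 4, 7, 12, 1, 8, 9, 10, 6, 11]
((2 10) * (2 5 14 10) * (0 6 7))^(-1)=(0 7 6)(5 10 14)=[7, 1, 2, 3, 4, 10, 0, 6, 8, 9, 14, 11, 12, 13, 5]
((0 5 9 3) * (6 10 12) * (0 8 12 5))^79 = (3 12 10 9 8 6 5) = [0, 1, 2, 12, 4, 3, 5, 7, 6, 8, 9, 11, 10]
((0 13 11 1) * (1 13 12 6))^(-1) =(0 1 6 12)(11 13) =[1, 6, 2, 3, 4, 5, 12, 7, 8, 9, 10, 13, 0, 11]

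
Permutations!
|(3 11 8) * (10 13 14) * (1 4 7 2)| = |(1 4 7 2)(3 11 8)(10 13 14)| = 12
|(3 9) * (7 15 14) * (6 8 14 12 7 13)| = |(3 9)(6 8 14 13)(7 15 12)| = 12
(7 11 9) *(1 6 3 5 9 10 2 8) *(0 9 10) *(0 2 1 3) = (0 9 7 11 2 8 3 5 10 1 6) = [9, 6, 8, 5, 4, 10, 0, 11, 3, 7, 1, 2]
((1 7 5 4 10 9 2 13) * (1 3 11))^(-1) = (1 11 3 13 2 9 10 4 5 7) = [0, 11, 9, 13, 5, 7, 6, 1, 8, 10, 4, 3, 12, 2]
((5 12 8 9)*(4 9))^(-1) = [0, 1, 2, 3, 8, 9, 6, 7, 12, 4, 10, 11, 5] = (4 8 12 5 9)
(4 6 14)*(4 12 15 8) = (4 6 14 12 15 8) = [0, 1, 2, 3, 6, 5, 14, 7, 4, 9, 10, 11, 15, 13, 12, 8]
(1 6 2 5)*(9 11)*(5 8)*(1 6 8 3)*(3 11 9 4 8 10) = [0, 10, 11, 1, 8, 6, 2, 7, 5, 9, 3, 4] = (1 10 3)(2 11 4 8 5 6)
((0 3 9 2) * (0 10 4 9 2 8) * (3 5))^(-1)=[8, 1, 3, 5, 10, 0, 6, 7, 9, 4, 2]=(0 8 9 4 10 2 3 5)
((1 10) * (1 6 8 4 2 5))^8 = (1 10 6 8 4 2 5) = [0, 10, 5, 3, 2, 1, 8, 7, 4, 9, 6]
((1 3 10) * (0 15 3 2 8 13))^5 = (0 2 3 13 1 15 8 10) = [2, 15, 3, 13, 4, 5, 6, 7, 10, 9, 0, 11, 12, 1, 14, 8]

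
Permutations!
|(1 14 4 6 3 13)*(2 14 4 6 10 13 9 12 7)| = |(1 4 10 13)(2 14 6 3 9 12 7)| = 28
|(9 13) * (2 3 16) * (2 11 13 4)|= |(2 3 16 11 13 9 4)|= 7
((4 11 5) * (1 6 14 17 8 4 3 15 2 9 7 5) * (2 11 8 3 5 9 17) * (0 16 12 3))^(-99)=[0, 1, 2, 3, 8, 5, 6, 9, 4, 7, 10, 11, 12, 13, 14, 15, 16, 17]=(17)(4 8)(7 9)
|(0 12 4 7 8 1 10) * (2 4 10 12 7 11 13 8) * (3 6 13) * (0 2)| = |(0 7)(1 12 10 2 4 11 3 6 13 8)| = 10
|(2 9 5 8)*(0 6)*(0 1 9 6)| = |(1 9 5 8 2 6)| = 6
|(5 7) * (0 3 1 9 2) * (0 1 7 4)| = |(0 3 7 5 4)(1 9 2)| = 15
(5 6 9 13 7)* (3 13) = [0, 1, 2, 13, 4, 6, 9, 5, 8, 3, 10, 11, 12, 7] = (3 13 7 5 6 9)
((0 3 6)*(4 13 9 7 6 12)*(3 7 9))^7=[7, 1, 2, 13, 12, 5, 0, 6, 8, 9, 10, 11, 3, 4]=(0 7 6)(3 13 4 12)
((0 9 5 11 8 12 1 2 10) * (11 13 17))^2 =(0 5 17 8 1 10 9 13 11 12 2) =[5, 10, 0, 3, 4, 17, 6, 7, 1, 13, 9, 12, 2, 11, 14, 15, 16, 8]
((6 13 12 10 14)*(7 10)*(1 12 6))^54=[0, 14, 2, 3, 4, 5, 6, 12, 8, 9, 7, 11, 1, 13, 10]=(1 14 10 7 12)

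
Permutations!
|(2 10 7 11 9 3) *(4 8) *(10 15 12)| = 8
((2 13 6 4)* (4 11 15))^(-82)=(2 6 15)(4 13 11)=[0, 1, 6, 3, 13, 5, 15, 7, 8, 9, 10, 4, 12, 11, 14, 2]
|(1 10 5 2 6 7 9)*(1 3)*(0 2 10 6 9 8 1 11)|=20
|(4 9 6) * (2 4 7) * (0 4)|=|(0 4 9 6 7 2)|=6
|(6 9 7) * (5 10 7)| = |(5 10 7 6 9)| = 5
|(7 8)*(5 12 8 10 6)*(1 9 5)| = |(1 9 5 12 8 7 10 6)| = 8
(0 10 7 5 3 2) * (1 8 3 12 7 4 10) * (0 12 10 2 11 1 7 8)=(0 7 5 10 4 2 12 8 3 11 1)=[7, 0, 12, 11, 2, 10, 6, 5, 3, 9, 4, 1, 8]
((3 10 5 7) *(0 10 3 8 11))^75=(0 7)(5 11)(8 10)=[7, 1, 2, 3, 4, 11, 6, 0, 10, 9, 8, 5]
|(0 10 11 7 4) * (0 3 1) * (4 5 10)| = |(0 4 3 1)(5 10 11 7)| = 4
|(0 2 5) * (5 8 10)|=5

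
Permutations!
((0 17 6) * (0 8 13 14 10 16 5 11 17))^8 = (5 16 10 14 13 8 6 17 11) = [0, 1, 2, 3, 4, 16, 17, 7, 6, 9, 14, 5, 12, 8, 13, 15, 10, 11]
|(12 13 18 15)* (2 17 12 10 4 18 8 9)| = 12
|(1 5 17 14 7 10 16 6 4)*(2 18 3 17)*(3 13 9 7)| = 33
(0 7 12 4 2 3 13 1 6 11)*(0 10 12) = (0 7)(1 6 11 10 12 4 2 3 13) = [7, 6, 3, 13, 2, 5, 11, 0, 8, 9, 12, 10, 4, 1]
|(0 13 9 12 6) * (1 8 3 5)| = 20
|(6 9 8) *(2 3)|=|(2 3)(6 9 8)|=6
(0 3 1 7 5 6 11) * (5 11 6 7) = [3, 5, 2, 1, 4, 7, 6, 11, 8, 9, 10, 0] = (0 3 1 5 7 11)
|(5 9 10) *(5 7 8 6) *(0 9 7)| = 12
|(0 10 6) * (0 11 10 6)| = |(0 6 11 10)| = 4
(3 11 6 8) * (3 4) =[0, 1, 2, 11, 3, 5, 8, 7, 4, 9, 10, 6] =(3 11 6 8 4)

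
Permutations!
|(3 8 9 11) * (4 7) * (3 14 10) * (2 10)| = |(2 10 3 8 9 11 14)(4 7)| = 14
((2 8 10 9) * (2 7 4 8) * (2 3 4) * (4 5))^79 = [0, 1, 7, 2, 5, 3, 6, 9, 4, 10, 8] = (2 7 9 10 8 4 5 3)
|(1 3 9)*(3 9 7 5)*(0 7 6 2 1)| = |(0 7 5 3 6 2 1 9)| = 8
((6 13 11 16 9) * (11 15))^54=[0, 1, 2, 3, 4, 5, 6, 7, 8, 9, 10, 11, 12, 13, 14, 15, 16]=(16)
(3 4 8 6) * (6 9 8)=(3 4 6)(8 9)=[0, 1, 2, 4, 6, 5, 3, 7, 9, 8]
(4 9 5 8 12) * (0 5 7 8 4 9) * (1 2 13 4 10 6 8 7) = (0 5 10 6 8 12 9 1 2 13 4) = [5, 2, 13, 3, 0, 10, 8, 7, 12, 1, 6, 11, 9, 4]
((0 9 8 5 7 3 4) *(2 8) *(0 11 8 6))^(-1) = (0 6 2 9)(3 7 5 8 11 4) = [6, 1, 9, 7, 3, 8, 2, 5, 11, 0, 10, 4]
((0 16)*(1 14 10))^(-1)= (0 16)(1 10 14)= [16, 10, 2, 3, 4, 5, 6, 7, 8, 9, 14, 11, 12, 13, 1, 15, 0]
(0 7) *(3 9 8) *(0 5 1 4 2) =[7, 4, 0, 9, 2, 1, 6, 5, 3, 8] =(0 7 5 1 4 2)(3 9 8)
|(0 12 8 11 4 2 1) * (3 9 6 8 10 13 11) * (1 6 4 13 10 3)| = 18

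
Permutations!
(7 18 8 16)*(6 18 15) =[0, 1, 2, 3, 4, 5, 18, 15, 16, 9, 10, 11, 12, 13, 14, 6, 7, 17, 8] =(6 18 8 16 7 15)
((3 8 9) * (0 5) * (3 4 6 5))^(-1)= (0 5 6 4 9 8 3)= [5, 1, 2, 0, 9, 6, 4, 7, 3, 8]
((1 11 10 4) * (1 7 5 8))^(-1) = (1 8 5 7 4 10 11) = [0, 8, 2, 3, 10, 7, 6, 4, 5, 9, 11, 1]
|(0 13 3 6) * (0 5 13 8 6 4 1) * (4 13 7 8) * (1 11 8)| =8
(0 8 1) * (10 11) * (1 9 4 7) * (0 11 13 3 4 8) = (1 11 10 13 3 4 7)(8 9) = [0, 11, 2, 4, 7, 5, 6, 1, 9, 8, 13, 10, 12, 3]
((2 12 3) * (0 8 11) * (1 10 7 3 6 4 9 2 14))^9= (1 14 3 7 10)(2 9 4 6 12)= [0, 14, 9, 7, 6, 5, 12, 10, 8, 4, 1, 11, 2, 13, 3]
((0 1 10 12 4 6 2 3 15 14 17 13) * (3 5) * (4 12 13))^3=[13, 0, 15, 17, 5, 14, 3, 7, 8, 9, 1, 11, 12, 10, 6, 4, 16, 2]=(0 13 10 1)(2 15 4 5 14 6 3 17)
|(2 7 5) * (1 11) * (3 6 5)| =|(1 11)(2 7 3 6 5)| =10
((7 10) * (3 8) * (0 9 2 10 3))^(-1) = (0 8 3 7 10 2 9) = [8, 1, 9, 7, 4, 5, 6, 10, 3, 0, 2]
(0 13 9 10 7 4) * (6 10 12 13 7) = (0 7 4)(6 10)(9 12 13) = [7, 1, 2, 3, 0, 5, 10, 4, 8, 12, 6, 11, 13, 9]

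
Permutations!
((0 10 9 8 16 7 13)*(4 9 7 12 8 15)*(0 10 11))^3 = (16)(0 11) = [11, 1, 2, 3, 4, 5, 6, 7, 8, 9, 10, 0, 12, 13, 14, 15, 16]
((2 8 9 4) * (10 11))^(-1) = [0, 1, 4, 3, 9, 5, 6, 7, 2, 8, 11, 10] = (2 4 9 8)(10 11)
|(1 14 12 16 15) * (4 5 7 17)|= |(1 14 12 16 15)(4 5 7 17)|= 20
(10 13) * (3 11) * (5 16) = (3 11)(5 16)(10 13) = [0, 1, 2, 11, 4, 16, 6, 7, 8, 9, 13, 3, 12, 10, 14, 15, 5]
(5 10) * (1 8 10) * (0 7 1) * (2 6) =(0 7 1 8 10 5)(2 6) =[7, 8, 6, 3, 4, 0, 2, 1, 10, 9, 5]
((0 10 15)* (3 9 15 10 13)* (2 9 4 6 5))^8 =(0 15 9 2 5 6 4 3 13) =[15, 1, 5, 13, 3, 6, 4, 7, 8, 2, 10, 11, 12, 0, 14, 9]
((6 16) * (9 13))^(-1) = [0, 1, 2, 3, 4, 5, 16, 7, 8, 13, 10, 11, 12, 9, 14, 15, 6] = (6 16)(9 13)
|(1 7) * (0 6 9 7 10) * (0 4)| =7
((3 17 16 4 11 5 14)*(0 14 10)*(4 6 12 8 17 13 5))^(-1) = (0 10 5 13 3 14)(4 11)(6 16 17 8 12) = [10, 1, 2, 14, 11, 13, 16, 7, 12, 9, 5, 4, 6, 3, 0, 15, 17, 8]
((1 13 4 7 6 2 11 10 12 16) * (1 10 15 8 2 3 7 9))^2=(1 4)(2 15)(3 6 7)(8 11)(9 13)(10 16 12)=[0, 4, 15, 6, 1, 5, 7, 3, 11, 13, 16, 8, 10, 9, 14, 2, 12]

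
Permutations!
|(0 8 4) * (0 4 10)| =|(0 8 10)| =3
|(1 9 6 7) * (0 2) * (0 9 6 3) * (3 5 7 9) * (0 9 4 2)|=|(1 6 4 2 3 9 5 7)|=8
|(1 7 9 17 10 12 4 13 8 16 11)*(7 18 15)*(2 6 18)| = 15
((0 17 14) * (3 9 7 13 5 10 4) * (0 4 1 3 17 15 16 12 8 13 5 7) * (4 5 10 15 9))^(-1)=(0 9)(1 10 7 13 8 12 16 15 5 14 17 4 3)=[9, 10, 2, 1, 3, 14, 6, 13, 12, 0, 7, 11, 16, 8, 17, 5, 15, 4]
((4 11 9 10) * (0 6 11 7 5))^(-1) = (0 5 7 4 10 9 11 6) = [5, 1, 2, 3, 10, 7, 0, 4, 8, 11, 9, 6]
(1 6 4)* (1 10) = (1 6 4 10) = [0, 6, 2, 3, 10, 5, 4, 7, 8, 9, 1]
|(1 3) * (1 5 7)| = |(1 3 5 7)| = 4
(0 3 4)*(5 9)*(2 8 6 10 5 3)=(0 2 8 6 10 5 9 3 4)=[2, 1, 8, 4, 0, 9, 10, 7, 6, 3, 5]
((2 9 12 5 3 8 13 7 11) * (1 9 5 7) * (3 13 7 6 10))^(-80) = (1 10 11)(2 9 3)(5 12 8)(6 7 13) = [0, 10, 9, 2, 4, 12, 7, 13, 5, 3, 11, 1, 8, 6]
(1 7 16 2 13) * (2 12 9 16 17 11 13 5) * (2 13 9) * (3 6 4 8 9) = (1 7 17 11 3 6 4 8 9 16 12 2 5 13) = [0, 7, 5, 6, 8, 13, 4, 17, 9, 16, 10, 3, 2, 1, 14, 15, 12, 11]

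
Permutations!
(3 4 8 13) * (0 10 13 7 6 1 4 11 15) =(0 10 13 3 11 15)(1 4 8 7 6) =[10, 4, 2, 11, 8, 5, 1, 6, 7, 9, 13, 15, 12, 3, 14, 0]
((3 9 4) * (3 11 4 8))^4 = (11)(3 9 8) = [0, 1, 2, 9, 4, 5, 6, 7, 3, 8, 10, 11]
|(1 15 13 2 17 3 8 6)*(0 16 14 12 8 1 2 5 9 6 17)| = 14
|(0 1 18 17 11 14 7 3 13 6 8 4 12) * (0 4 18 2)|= 18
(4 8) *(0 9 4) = (0 9 4 8) = [9, 1, 2, 3, 8, 5, 6, 7, 0, 4]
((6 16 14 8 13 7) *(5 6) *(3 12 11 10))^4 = (5 8 6 13 16 7 14) = [0, 1, 2, 3, 4, 8, 13, 14, 6, 9, 10, 11, 12, 16, 5, 15, 7]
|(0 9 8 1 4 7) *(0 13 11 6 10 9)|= 9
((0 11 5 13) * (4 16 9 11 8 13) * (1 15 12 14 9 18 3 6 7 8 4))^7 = (0 8 6 18 4 13 7 3 16) = [8, 1, 2, 16, 13, 5, 18, 3, 6, 9, 10, 11, 12, 7, 14, 15, 0, 17, 4]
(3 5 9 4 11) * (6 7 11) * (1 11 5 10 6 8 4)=(1 11 3 10 6 7 5 9)(4 8)=[0, 11, 2, 10, 8, 9, 7, 5, 4, 1, 6, 3]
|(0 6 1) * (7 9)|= 6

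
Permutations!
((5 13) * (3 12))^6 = (13) = [0, 1, 2, 3, 4, 5, 6, 7, 8, 9, 10, 11, 12, 13]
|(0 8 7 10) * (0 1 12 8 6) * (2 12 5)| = 14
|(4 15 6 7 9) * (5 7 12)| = 7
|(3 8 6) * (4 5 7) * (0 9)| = 6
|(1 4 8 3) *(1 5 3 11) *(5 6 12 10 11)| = 9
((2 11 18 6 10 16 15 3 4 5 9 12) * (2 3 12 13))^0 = (18) = [0, 1, 2, 3, 4, 5, 6, 7, 8, 9, 10, 11, 12, 13, 14, 15, 16, 17, 18]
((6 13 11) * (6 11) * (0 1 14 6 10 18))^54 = [10, 18, 2, 3, 4, 5, 1, 7, 8, 9, 6, 11, 12, 14, 0, 15, 16, 17, 13] = (0 10 6 1 18 13 14)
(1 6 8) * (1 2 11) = (1 6 8 2 11) = [0, 6, 11, 3, 4, 5, 8, 7, 2, 9, 10, 1]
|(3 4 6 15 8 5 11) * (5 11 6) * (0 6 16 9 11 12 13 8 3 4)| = 60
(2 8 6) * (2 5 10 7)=[0, 1, 8, 3, 4, 10, 5, 2, 6, 9, 7]=(2 8 6 5 10 7)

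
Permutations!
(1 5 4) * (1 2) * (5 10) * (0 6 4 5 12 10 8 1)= [6, 8, 0, 3, 2, 5, 4, 7, 1, 9, 12, 11, 10]= (0 6 4 2)(1 8)(10 12)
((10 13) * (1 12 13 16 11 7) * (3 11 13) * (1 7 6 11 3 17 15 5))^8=(1 15 12 5 17)(10 13 16)=[0, 15, 2, 3, 4, 17, 6, 7, 8, 9, 13, 11, 5, 16, 14, 12, 10, 1]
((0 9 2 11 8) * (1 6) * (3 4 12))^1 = [9, 6, 11, 4, 12, 5, 1, 7, 0, 2, 10, 8, 3] = (0 9 2 11 8)(1 6)(3 4 12)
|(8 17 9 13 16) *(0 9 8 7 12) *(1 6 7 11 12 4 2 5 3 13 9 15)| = |(0 15 1 6 7 4 2 5 3 13 16 11 12)(8 17)| = 26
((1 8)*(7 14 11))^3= (14)(1 8)= [0, 8, 2, 3, 4, 5, 6, 7, 1, 9, 10, 11, 12, 13, 14]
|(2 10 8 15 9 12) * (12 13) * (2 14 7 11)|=10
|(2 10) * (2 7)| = |(2 10 7)| = 3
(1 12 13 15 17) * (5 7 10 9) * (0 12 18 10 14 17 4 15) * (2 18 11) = [12, 11, 18, 3, 15, 7, 6, 14, 8, 5, 9, 2, 13, 0, 17, 4, 16, 1, 10] = (0 12 13)(1 11 2 18 10 9 5 7 14 17)(4 15)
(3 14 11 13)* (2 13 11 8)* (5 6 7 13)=(2 5 6 7 13 3 14 8)=[0, 1, 5, 14, 4, 6, 7, 13, 2, 9, 10, 11, 12, 3, 8]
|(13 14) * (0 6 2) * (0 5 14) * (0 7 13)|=|(0 6 2 5 14)(7 13)|=10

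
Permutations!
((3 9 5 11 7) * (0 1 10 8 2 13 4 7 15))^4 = [2, 13, 3, 15, 5, 1, 6, 11, 7, 0, 4, 10, 12, 9, 14, 8] = (0 2 3 15 8 7 11 10 4 5 1 13 9)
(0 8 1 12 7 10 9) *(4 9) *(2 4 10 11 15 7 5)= (0 8 1 12 5 2 4 9)(7 11 15)= [8, 12, 4, 3, 9, 2, 6, 11, 1, 0, 10, 15, 5, 13, 14, 7]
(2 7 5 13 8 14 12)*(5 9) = (2 7 9 5 13 8 14 12) = [0, 1, 7, 3, 4, 13, 6, 9, 14, 5, 10, 11, 2, 8, 12]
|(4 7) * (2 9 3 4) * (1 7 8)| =7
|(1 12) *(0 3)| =|(0 3)(1 12)| =2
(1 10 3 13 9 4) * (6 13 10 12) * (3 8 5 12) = [0, 3, 2, 10, 1, 12, 13, 7, 5, 4, 8, 11, 6, 9] = (1 3 10 8 5 12 6 13 9 4)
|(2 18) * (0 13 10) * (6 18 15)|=12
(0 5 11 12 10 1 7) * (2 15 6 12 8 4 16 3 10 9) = (0 5 11 8 4 16 3 10 1 7)(2 15 6 12 9) = [5, 7, 15, 10, 16, 11, 12, 0, 4, 2, 1, 8, 9, 13, 14, 6, 3]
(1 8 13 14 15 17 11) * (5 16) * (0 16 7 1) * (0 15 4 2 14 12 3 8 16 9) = (0 9)(1 16 5 7)(2 14 4)(3 8 13 12)(11 15 17) = [9, 16, 14, 8, 2, 7, 6, 1, 13, 0, 10, 15, 3, 12, 4, 17, 5, 11]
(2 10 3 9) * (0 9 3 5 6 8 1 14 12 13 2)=(0 9)(1 14 12 13 2 10 5 6 8)=[9, 14, 10, 3, 4, 6, 8, 7, 1, 0, 5, 11, 13, 2, 12]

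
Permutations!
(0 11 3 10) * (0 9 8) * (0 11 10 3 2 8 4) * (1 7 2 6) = (0 10 9 4)(1 7 2 8 11 6) = [10, 7, 8, 3, 0, 5, 1, 2, 11, 4, 9, 6]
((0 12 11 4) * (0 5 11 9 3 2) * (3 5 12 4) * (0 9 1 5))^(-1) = [9, 12, 3, 11, 0, 1, 6, 7, 8, 2, 10, 5, 4] = (0 9 2 3 11 5 1 12 4)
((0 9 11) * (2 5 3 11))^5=[11, 1, 9, 5, 4, 2, 6, 7, 8, 0, 10, 3]=(0 11 3 5 2 9)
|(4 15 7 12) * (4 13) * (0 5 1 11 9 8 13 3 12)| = 10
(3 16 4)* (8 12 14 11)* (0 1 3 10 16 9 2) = (0 1 3 9 2)(4 10 16)(8 12 14 11) = [1, 3, 0, 9, 10, 5, 6, 7, 12, 2, 16, 8, 14, 13, 11, 15, 4]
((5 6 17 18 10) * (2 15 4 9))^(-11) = (2 15 4 9)(5 10 18 17 6) = [0, 1, 15, 3, 9, 10, 5, 7, 8, 2, 18, 11, 12, 13, 14, 4, 16, 6, 17]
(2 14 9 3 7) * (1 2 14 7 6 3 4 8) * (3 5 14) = (1 2 7 3 6 5 14 9 4 8) = [0, 2, 7, 6, 8, 14, 5, 3, 1, 4, 10, 11, 12, 13, 9]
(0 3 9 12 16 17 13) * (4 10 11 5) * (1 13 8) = (0 3 9 12 16 17 8 1 13)(4 10 11 5) = [3, 13, 2, 9, 10, 4, 6, 7, 1, 12, 11, 5, 16, 0, 14, 15, 17, 8]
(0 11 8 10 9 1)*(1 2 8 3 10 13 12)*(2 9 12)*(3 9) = (0 11 9 3 10 12 1)(2 8 13) = [11, 0, 8, 10, 4, 5, 6, 7, 13, 3, 12, 9, 1, 2]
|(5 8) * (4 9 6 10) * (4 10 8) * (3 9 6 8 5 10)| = 12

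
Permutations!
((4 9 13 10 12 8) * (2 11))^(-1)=(2 11)(4 8 12 10 13 9)=[0, 1, 11, 3, 8, 5, 6, 7, 12, 4, 13, 2, 10, 9]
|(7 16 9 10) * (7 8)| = 5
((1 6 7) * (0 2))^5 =(0 2)(1 7 6) =[2, 7, 0, 3, 4, 5, 1, 6]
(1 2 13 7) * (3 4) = (1 2 13 7)(3 4) = [0, 2, 13, 4, 3, 5, 6, 1, 8, 9, 10, 11, 12, 7]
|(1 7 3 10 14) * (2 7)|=|(1 2 7 3 10 14)|=6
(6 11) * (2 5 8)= (2 5 8)(6 11)= [0, 1, 5, 3, 4, 8, 11, 7, 2, 9, 10, 6]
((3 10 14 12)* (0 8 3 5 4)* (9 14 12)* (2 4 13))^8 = (14)(0 4 2 13 5 12 10 3 8) = [4, 1, 13, 8, 2, 12, 6, 7, 0, 9, 3, 11, 10, 5, 14]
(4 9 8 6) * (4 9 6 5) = (4 6 9 8 5) = [0, 1, 2, 3, 6, 4, 9, 7, 5, 8]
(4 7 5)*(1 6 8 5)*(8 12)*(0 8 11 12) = (0 8 5 4 7 1 6)(11 12) = [8, 6, 2, 3, 7, 4, 0, 1, 5, 9, 10, 12, 11]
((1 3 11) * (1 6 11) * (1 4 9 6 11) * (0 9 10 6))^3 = (11)(0 9)(1 10 3 6 4) = [9, 10, 2, 6, 1, 5, 4, 7, 8, 0, 3, 11]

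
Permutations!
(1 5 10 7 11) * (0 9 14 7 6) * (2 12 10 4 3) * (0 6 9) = [0, 5, 12, 2, 3, 4, 6, 11, 8, 14, 9, 1, 10, 13, 7] = (1 5 4 3 2 12 10 9 14 7 11)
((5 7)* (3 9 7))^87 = (3 5 7 9) = [0, 1, 2, 5, 4, 7, 6, 9, 8, 3]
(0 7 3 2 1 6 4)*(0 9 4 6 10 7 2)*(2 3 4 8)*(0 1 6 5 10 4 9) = (0 3 1 4)(2 6 5 10 7 9 8) = [3, 4, 6, 1, 0, 10, 5, 9, 2, 8, 7]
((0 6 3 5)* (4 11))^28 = [0, 1, 2, 3, 4, 5, 6, 7, 8, 9, 10, 11] = (11)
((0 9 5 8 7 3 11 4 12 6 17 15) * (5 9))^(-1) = (0 15 17 6 12 4 11 3 7 8 5) = [15, 1, 2, 7, 11, 0, 12, 8, 5, 9, 10, 3, 4, 13, 14, 17, 16, 6]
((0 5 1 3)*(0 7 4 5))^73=[0, 4, 2, 5, 3, 7, 6, 1]=(1 4 3 5 7)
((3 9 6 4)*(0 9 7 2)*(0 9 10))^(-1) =(0 10)(2 7 3 4 6 9) =[10, 1, 7, 4, 6, 5, 9, 3, 8, 2, 0]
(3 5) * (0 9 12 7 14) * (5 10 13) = (0 9 12 7 14)(3 10 13 5) = [9, 1, 2, 10, 4, 3, 6, 14, 8, 12, 13, 11, 7, 5, 0]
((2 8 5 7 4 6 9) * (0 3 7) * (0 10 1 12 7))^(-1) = [3, 10, 9, 0, 7, 8, 4, 12, 2, 6, 5, 11, 1] = (0 3)(1 10 5 8 2 9 6 4 7 12)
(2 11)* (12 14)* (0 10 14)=(0 10 14 12)(2 11)=[10, 1, 11, 3, 4, 5, 6, 7, 8, 9, 14, 2, 0, 13, 12]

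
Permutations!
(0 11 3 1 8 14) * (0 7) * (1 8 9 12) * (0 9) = (0 11 3 8 14 7 9 12 1) = [11, 0, 2, 8, 4, 5, 6, 9, 14, 12, 10, 3, 1, 13, 7]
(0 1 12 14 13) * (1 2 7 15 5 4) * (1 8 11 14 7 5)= (0 2 5 4 8 11 14 13)(1 12 7 15)= [2, 12, 5, 3, 8, 4, 6, 15, 11, 9, 10, 14, 7, 0, 13, 1]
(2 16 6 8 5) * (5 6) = (2 16 5)(6 8) = [0, 1, 16, 3, 4, 2, 8, 7, 6, 9, 10, 11, 12, 13, 14, 15, 5]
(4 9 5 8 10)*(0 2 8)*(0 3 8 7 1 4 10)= (10)(0 2 7 1 4 9 5 3 8)= [2, 4, 7, 8, 9, 3, 6, 1, 0, 5, 10]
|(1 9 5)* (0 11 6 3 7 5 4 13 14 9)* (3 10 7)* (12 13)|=35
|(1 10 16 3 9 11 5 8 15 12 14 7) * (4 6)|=|(1 10 16 3 9 11 5 8 15 12 14 7)(4 6)|=12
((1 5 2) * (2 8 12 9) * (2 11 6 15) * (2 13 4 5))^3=(1 2)(4 12 6)(5 9 15)(8 11 13)=[0, 2, 1, 3, 12, 9, 4, 7, 11, 15, 10, 13, 6, 8, 14, 5]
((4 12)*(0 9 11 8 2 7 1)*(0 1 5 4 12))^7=(12)(0 4 5 7 2 8 11 9)=[4, 1, 8, 3, 5, 7, 6, 2, 11, 0, 10, 9, 12]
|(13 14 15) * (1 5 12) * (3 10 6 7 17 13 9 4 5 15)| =42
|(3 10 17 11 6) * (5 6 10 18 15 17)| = 8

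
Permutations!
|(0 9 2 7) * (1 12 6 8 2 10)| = 9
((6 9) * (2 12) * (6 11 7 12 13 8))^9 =[0, 1, 13, 3, 4, 5, 9, 12, 6, 11, 10, 7, 2, 8] =(2 13 8 6 9 11 7 12)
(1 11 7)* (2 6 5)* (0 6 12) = (0 6 5 2 12)(1 11 7) = [6, 11, 12, 3, 4, 2, 5, 1, 8, 9, 10, 7, 0]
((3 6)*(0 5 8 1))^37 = (0 5 8 1)(3 6) = [5, 0, 2, 6, 4, 8, 3, 7, 1]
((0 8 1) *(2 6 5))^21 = (8) = [0, 1, 2, 3, 4, 5, 6, 7, 8]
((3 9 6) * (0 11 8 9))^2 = [8, 1, 2, 11, 4, 5, 0, 7, 6, 3, 10, 9] = (0 8 6)(3 11 9)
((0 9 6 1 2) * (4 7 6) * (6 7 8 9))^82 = (0 1)(2 6)(4 8 9) = [1, 0, 6, 3, 8, 5, 2, 7, 9, 4]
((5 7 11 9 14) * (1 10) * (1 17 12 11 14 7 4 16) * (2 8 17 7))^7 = (2 8 17 12 11 9) = [0, 1, 8, 3, 4, 5, 6, 7, 17, 2, 10, 9, 11, 13, 14, 15, 16, 12]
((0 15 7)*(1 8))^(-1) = (0 7 15)(1 8) = [7, 8, 2, 3, 4, 5, 6, 15, 1, 9, 10, 11, 12, 13, 14, 0]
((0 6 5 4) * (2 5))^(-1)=[4, 1, 6, 3, 5, 2, 0]=(0 4 5 2 6)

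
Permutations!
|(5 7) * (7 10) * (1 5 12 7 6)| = 4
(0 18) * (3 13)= (0 18)(3 13)= [18, 1, 2, 13, 4, 5, 6, 7, 8, 9, 10, 11, 12, 3, 14, 15, 16, 17, 0]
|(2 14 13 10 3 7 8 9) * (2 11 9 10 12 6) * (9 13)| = |(2 14 9 11 13 12 6)(3 7 8 10)| = 28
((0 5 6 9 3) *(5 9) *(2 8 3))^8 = (0 8 9 3 2) = [8, 1, 0, 2, 4, 5, 6, 7, 9, 3]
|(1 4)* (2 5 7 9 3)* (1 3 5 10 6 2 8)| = |(1 4 3 8)(2 10 6)(5 7 9)| = 12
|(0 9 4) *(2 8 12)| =|(0 9 4)(2 8 12)| =3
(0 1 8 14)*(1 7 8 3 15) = (0 7 8 14)(1 3 15) = [7, 3, 2, 15, 4, 5, 6, 8, 14, 9, 10, 11, 12, 13, 0, 1]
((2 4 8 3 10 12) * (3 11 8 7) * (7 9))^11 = [0, 1, 3, 4, 10, 5, 6, 2, 11, 12, 9, 8, 7] = (2 3 4 10 9 12 7)(8 11)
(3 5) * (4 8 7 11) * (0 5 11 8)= [5, 1, 2, 11, 0, 3, 6, 8, 7, 9, 10, 4]= (0 5 3 11 4)(7 8)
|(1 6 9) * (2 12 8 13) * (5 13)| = 15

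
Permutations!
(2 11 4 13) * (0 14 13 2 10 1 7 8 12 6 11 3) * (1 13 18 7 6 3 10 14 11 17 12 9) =(0 11 4 2 10 13 14 18 7 8 9 1 6 17 12 3) =[11, 6, 10, 0, 2, 5, 17, 8, 9, 1, 13, 4, 3, 14, 18, 15, 16, 12, 7]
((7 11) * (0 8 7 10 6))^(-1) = (0 6 10 11 7 8) = [6, 1, 2, 3, 4, 5, 10, 8, 0, 9, 11, 7]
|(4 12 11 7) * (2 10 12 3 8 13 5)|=|(2 10 12 11 7 4 3 8 13 5)|=10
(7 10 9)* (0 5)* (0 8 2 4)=(0 5 8 2 4)(7 10 9)=[5, 1, 4, 3, 0, 8, 6, 10, 2, 7, 9]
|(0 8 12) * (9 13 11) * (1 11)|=12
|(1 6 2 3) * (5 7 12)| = 12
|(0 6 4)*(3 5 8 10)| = 12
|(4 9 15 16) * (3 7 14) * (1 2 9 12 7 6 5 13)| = 13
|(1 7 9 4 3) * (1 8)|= |(1 7 9 4 3 8)|= 6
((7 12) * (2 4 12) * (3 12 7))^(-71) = [0, 1, 4, 12, 7, 5, 6, 2, 8, 9, 10, 11, 3] = (2 4 7)(3 12)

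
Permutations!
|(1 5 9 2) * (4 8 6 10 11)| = |(1 5 9 2)(4 8 6 10 11)| = 20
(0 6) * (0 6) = (6) = [0, 1, 2, 3, 4, 5, 6]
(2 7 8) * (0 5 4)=(0 5 4)(2 7 8)=[5, 1, 7, 3, 0, 4, 6, 8, 2]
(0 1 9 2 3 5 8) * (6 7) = (0 1 9 2 3 5 8)(6 7) = [1, 9, 3, 5, 4, 8, 7, 6, 0, 2]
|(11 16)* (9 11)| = |(9 11 16)| = 3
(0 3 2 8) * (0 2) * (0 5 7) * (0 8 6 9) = (0 3 5 7 8 2 6 9) = [3, 1, 6, 5, 4, 7, 9, 8, 2, 0]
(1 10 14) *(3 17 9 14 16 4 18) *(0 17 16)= (0 17 9 14 1 10)(3 16 4 18)= [17, 10, 2, 16, 18, 5, 6, 7, 8, 14, 0, 11, 12, 13, 1, 15, 4, 9, 3]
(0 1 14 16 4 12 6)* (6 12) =(0 1 14 16 4 6) =[1, 14, 2, 3, 6, 5, 0, 7, 8, 9, 10, 11, 12, 13, 16, 15, 4]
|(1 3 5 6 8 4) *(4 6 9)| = 10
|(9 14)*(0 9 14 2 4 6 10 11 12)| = 8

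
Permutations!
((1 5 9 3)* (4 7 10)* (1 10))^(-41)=(1 5 9 3 10 4 7)=[0, 5, 2, 10, 7, 9, 6, 1, 8, 3, 4]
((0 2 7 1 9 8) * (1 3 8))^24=[8, 1, 0, 7, 4, 5, 6, 2, 3, 9]=(9)(0 8 3 7 2)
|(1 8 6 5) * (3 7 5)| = |(1 8 6 3 7 5)| = 6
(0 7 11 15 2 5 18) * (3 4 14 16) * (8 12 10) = (0 7 11 15 2 5 18)(3 4 14 16)(8 12 10) = [7, 1, 5, 4, 14, 18, 6, 11, 12, 9, 8, 15, 10, 13, 16, 2, 3, 17, 0]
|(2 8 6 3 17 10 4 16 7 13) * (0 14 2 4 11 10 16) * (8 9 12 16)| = 36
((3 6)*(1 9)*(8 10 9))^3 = [0, 9, 2, 6, 4, 5, 3, 7, 1, 10, 8] = (1 9 10 8)(3 6)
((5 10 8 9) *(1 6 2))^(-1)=(1 2 6)(5 9 8 10)=[0, 2, 6, 3, 4, 9, 1, 7, 10, 8, 5]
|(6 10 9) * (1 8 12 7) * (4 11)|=12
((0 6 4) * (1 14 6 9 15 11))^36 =(0 1)(4 11)(6 15)(9 14) =[1, 0, 2, 3, 11, 5, 15, 7, 8, 14, 10, 4, 12, 13, 9, 6]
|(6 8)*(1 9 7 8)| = 5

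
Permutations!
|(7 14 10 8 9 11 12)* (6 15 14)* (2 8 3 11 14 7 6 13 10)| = 8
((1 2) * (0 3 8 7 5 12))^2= (0 8 5)(3 7 12)= [8, 1, 2, 7, 4, 0, 6, 12, 5, 9, 10, 11, 3]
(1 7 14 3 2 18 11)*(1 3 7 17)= (1 17)(2 18 11 3)(7 14)= [0, 17, 18, 2, 4, 5, 6, 14, 8, 9, 10, 3, 12, 13, 7, 15, 16, 1, 11]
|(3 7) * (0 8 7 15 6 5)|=|(0 8 7 3 15 6 5)|=7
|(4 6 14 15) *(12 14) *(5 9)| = |(4 6 12 14 15)(5 9)| = 10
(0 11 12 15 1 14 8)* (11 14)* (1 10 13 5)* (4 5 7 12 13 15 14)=(0 4 5 1 11 13 7 12 14 8)(10 15)=[4, 11, 2, 3, 5, 1, 6, 12, 0, 9, 15, 13, 14, 7, 8, 10]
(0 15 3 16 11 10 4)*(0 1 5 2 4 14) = (0 15 3 16 11 10 14)(1 5 2 4) = [15, 5, 4, 16, 1, 2, 6, 7, 8, 9, 14, 10, 12, 13, 0, 3, 11]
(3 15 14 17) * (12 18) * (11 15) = (3 11 15 14 17)(12 18) = [0, 1, 2, 11, 4, 5, 6, 7, 8, 9, 10, 15, 18, 13, 17, 14, 16, 3, 12]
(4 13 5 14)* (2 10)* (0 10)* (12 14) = (0 10 2)(4 13 5 12 14) = [10, 1, 0, 3, 13, 12, 6, 7, 8, 9, 2, 11, 14, 5, 4]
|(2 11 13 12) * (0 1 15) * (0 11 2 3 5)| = 8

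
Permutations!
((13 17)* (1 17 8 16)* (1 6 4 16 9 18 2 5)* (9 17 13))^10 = (1 8 9 2)(4 16 6)(5 13 17 18) = [0, 8, 1, 3, 16, 13, 4, 7, 9, 2, 10, 11, 12, 17, 14, 15, 6, 18, 5]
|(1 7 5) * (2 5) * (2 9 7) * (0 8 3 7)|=|(0 8 3 7 9)(1 2 5)|=15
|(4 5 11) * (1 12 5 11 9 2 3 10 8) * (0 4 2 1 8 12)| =|(0 4 11 2 3 10 12 5 9 1)| =10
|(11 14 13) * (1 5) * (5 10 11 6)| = 7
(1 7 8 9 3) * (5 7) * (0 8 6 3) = [8, 5, 2, 1, 4, 7, 3, 6, 9, 0] = (0 8 9)(1 5 7 6 3)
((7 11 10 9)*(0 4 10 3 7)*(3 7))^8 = (11) = [0, 1, 2, 3, 4, 5, 6, 7, 8, 9, 10, 11]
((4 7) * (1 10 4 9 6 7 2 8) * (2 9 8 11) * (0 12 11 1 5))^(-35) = (0 12 11 2 1 10 4 9 6 7 8 5) = [12, 10, 1, 3, 9, 0, 7, 8, 5, 6, 4, 2, 11]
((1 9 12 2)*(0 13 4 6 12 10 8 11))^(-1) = (0 11 8 10 9 1 2 12 6 4 13) = [11, 2, 12, 3, 13, 5, 4, 7, 10, 1, 9, 8, 6, 0]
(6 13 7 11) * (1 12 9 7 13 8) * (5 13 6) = [0, 12, 2, 3, 4, 13, 8, 11, 1, 7, 10, 5, 9, 6] = (1 12 9 7 11 5 13 6 8)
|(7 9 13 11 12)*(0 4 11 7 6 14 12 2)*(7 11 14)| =10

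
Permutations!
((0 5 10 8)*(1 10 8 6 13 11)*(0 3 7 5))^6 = (1 10 6 13 11)(3 5)(7 8) = [0, 10, 2, 5, 4, 3, 13, 8, 7, 9, 6, 1, 12, 11]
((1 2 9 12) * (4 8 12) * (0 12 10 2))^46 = (0 12 1)(2 9 4 8 10) = [12, 0, 9, 3, 8, 5, 6, 7, 10, 4, 2, 11, 1]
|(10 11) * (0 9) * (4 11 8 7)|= |(0 9)(4 11 10 8 7)|= 10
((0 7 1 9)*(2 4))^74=[1, 0, 2, 3, 4, 5, 6, 9, 8, 7]=(0 1)(7 9)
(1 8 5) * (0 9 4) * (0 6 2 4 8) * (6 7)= (0 9 8 5 1)(2 4 7 6)= [9, 0, 4, 3, 7, 1, 2, 6, 5, 8]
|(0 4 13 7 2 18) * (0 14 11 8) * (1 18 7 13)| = 14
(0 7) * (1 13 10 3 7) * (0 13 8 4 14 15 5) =[1, 8, 2, 7, 14, 0, 6, 13, 4, 9, 3, 11, 12, 10, 15, 5] =(0 1 8 4 14 15 5)(3 7 13 10)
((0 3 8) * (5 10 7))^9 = (10) = [0, 1, 2, 3, 4, 5, 6, 7, 8, 9, 10]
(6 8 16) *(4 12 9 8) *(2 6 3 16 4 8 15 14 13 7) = [0, 1, 6, 16, 12, 5, 8, 2, 4, 15, 10, 11, 9, 7, 13, 14, 3] = (2 6 8 4 12 9 15 14 13 7)(3 16)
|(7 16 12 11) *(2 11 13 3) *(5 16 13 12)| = |(2 11 7 13 3)(5 16)| = 10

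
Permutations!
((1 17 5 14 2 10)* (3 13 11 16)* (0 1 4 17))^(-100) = (2 4 5)(10 17 14) = [0, 1, 4, 3, 5, 2, 6, 7, 8, 9, 17, 11, 12, 13, 10, 15, 16, 14]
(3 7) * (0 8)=[8, 1, 2, 7, 4, 5, 6, 3, 0]=(0 8)(3 7)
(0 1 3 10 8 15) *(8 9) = (0 1 3 10 9 8 15) = [1, 3, 2, 10, 4, 5, 6, 7, 15, 8, 9, 11, 12, 13, 14, 0]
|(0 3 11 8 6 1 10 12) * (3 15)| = |(0 15 3 11 8 6 1 10 12)| = 9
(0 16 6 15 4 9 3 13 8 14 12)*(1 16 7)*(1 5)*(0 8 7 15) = (0 15 4 9 3 13 7 5 1 16 6)(8 14 12) = [15, 16, 2, 13, 9, 1, 0, 5, 14, 3, 10, 11, 8, 7, 12, 4, 6]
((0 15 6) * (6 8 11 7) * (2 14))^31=(0 15 8 11 7 6)(2 14)=[15, 1, 14, 3, 4, 5, 0, 6, 11, 9, 10, 7, 12, 13, 2, 8]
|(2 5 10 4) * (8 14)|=4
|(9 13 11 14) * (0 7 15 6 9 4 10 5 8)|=12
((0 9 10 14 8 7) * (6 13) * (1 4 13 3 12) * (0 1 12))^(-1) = (0 3 6 13 4 1 7 8 14 10 9) = [3, 7, 2, 6, 1, 5, 13, 8, 14, 0, 9, 11, 12, 4, 10]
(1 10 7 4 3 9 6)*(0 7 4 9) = (0 7 9 6 1 10 4 3) = [7, 10, 2, 0, 3, 5, 1, 9, 8, 6, 4]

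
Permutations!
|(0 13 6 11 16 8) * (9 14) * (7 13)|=|(0 7 13 6 11 16 8)(9 14)|=14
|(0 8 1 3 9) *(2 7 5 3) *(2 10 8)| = 6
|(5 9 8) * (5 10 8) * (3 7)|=|(3 7)(5 9)(8 10)|=2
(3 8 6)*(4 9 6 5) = (3 8 5 4 9 6) = [0, 1, 2, 8, 9, 4, 3, 7, 5, 6]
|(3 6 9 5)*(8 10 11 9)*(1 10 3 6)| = |(1 10 11 9 5 6 8 3)| = 8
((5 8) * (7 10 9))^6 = [0, 1, 2, 3, 4, 5, 6, 7, 8, 9, 10] = (10)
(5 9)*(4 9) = [0, 1, 2, 3, 9, 4, 6, 7, 8, 5] = (4 9 5)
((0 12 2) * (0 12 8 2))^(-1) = (0 12 2 8) = [12, 1, 8, 3, 4, 5, 6, 7, 0, 9, 10, 11, 2]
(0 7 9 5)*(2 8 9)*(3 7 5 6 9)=(0 5)(2 8 3 7)(6 9)=[5, 1, 8, 7, 4, 0, 9, 2, 3, 6]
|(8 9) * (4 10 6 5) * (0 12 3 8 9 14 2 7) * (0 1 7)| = |(0 12 3 8 14 2)(1 7)(4 10 6 5)| = 12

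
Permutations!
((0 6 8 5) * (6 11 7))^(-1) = (0 5 8 6 7 11) = [5, 1, 2, 3, 4, 8, 7, 11, 6, 9, 10, 0]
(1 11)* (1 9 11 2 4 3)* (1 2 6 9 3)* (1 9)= (1 6)(2 4 9 11 3)= [0, 6, 4, 2, 9, 5, 1, 7, 8, 11, 10, 3]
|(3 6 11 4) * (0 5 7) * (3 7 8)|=8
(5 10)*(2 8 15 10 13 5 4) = (2 8 15 10 4)(5 13) = [0, 1, 8, 3, 2, 13, 6, 7, 15, 9, 4, 11, 12, 5, 14, 10]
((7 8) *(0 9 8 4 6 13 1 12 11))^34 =[4, 9, 2, 3, 12, 5, 11, 1, 13, 6, 10, 7, 8, 0] =(0 4 12 8 13)(1 9 6 11 7)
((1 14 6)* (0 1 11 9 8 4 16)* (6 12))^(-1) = (0 16 4 8 9 11 6 12 14 1) = [16, 0, 2, 3, 8, 5, 12, 7, 9, 11, 10, 6, 14, 13, 1, 15, 4]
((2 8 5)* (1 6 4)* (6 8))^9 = [0, 2, 1, 3, 5, 4, 8, 7, 6] = (1 2)(4 5)(6 8)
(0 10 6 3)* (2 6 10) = (10)(0 2 6 3) = [2, 1, 6, 0, 4, 5, 3, 7, 8, 9, 10]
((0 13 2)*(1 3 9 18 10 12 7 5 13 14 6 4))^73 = [4, 18, 6, 10, 9, 0, 3, 2, 8, 12, 5, 11, 13, 14, 1, 15, 16, 17, 7] = (0 4 9 12 13 14 1 18 7 2 6 3 10 5)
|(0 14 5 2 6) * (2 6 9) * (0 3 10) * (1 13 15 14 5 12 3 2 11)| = |(0 5 6 2 9 11 1 13 15 14 12 3 10)| = 13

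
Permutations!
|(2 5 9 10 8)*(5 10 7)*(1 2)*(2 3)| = 15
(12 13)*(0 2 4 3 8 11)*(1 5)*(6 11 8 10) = (0 2 4 3 10 6 11)(1 5)(12 13) = [2, 5, 4, 10, 3, 1, 11, 7, 8, 9, 6, 0, 13, 12]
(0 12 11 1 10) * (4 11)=(0 12 4 11 1 10)=[12, 10, 2, 3, 11, 5, 6, 7, 8, 9, 0, 1, 4]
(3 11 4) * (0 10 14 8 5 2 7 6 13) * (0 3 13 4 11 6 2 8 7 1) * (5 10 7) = (0 7 2 1)(3 6 4 13)(5 8 10 14) = [7, 0, 1, 6, 13, 8, 4, 2, 10, 9, 14, 11, 12, 3, 5]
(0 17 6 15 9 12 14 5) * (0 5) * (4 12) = (0 17 6 15 9 4 12 14) = [17, 1, 2, 3, 12, 5, 15, 7, 8, 4, 10, 11, 14, 13, 0, 9, 16, 6]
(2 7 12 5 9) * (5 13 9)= (2 7 12 13 9)= [0, 1, 7, 3, 4, 5, 6, 12, 8, 2, 10, 11, 13, 9]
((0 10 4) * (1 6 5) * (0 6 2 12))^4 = (0 5)(1 10)(2 4)(6 12) = [5, 10, 4, 3, 2, 0, 12, 7, 8, 9, 1, 11, 6]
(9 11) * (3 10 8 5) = (3 10 8 5)(9 11) = [0, 1, 2, 10, 4, 3, 6, 7, 5, 11, 8, 9]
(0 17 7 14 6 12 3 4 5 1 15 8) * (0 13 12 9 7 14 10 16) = (0 17 14 6 9 7 10 16)(1 15 8 13 12 3 4 5) = [17, 15, 2, 4, 5, 1, 9, 10, 13, 7, 16, 11, 3, 12, 6, 8, 0, 14]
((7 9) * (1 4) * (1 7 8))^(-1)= (1 8 9 7 4)= [0, 8, 2, 3, 1, 5, 6, 4, 9, 7]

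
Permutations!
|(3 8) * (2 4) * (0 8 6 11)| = 10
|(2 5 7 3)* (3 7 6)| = |(7)(2 5 6 3)| = 4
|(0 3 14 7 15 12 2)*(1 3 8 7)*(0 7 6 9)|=|(0 8 6 9)(1 3 14)(2 7 15 12)|=12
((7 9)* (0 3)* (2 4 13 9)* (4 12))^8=(2 4 9)(7 12 13)=[0, 1, 4, 3, 9, 5, 6, 12, 8, 2, 10, 11, 13, 7]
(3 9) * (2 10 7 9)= (2 10 7 9 3)= [0, 1, 10, 2, 4, 5, 6, 9, 8, 3, 7]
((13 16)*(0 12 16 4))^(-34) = (0 12 16 13 4) = [12, 1, 2, 3, 0, 5, 6, 7, 8, 9, 10, 11, 16, 4, 14, 15, 13]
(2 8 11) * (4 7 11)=(2 8 4 7 11)=[0, 1, 8, 3, 7, 5, 6, 11, 4, 9, 10, 2]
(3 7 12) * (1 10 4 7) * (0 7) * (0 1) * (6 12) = (0 7 6 12 3)(1 10 4) = [7, 10, 2, 0, 1, 5, 12, 6, 8, 9, 4, 11, 3]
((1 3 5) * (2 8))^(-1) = (1 5 3)(2 8) = [0, 5, 8, 1, 4, 3, 6, 7, 2]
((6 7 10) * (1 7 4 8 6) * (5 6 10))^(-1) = (1 10 8 4 6 5 7) = [0, 10, 2, 3, 6, 7, 5, 1, 4, 9, 8]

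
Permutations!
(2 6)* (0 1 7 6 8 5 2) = [1, 7, 8, 3, 4, 2, 0, 6, 5] = (0 1 7 6)(2 8 5)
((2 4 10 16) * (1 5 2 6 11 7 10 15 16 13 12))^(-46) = (1 2 15 6 7 13)(4 16 11 10 12 5) = [0, 2, 15, 3, 16, 4, 7, 13, 8, 9, 12, 10, 5, 1, 14, 6, 11]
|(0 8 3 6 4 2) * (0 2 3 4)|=5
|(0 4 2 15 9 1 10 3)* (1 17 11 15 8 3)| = 20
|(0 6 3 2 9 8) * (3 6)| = |(0 3 2 9 8)| = 5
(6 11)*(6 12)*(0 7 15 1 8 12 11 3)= [7, 8, 2, 0, 4, 5, 3, 15, 12, 9, 10, 11, 6, 13, 14, 1]= (0 7 15 1 8 12 6 3)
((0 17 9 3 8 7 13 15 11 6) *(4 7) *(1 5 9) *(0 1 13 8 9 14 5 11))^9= (0 17 13 15)(3 9)(5 14)= [17, 1, 2, 9, 4, 14, 6, 7, 8, 3, 10, 11, 12, 15, 5, 0, 16, 13]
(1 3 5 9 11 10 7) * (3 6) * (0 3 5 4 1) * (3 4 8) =(0 4 1 6 5 9 11 10 7)(3 8) =[4, 6, 2, 8, 1, 9, 5, 0, 3, 11, 7, 10]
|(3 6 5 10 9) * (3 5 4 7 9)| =7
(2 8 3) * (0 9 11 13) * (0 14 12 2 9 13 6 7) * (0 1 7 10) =[13, 7, 8, 9, 4, 5, 10, 1, 3, 11, 0, 6, 2, 14, 12] =(0 13 14 12 2 8 3 9 11 6 10)(1 7)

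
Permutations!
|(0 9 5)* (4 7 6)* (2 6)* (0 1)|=4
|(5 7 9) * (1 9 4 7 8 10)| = 10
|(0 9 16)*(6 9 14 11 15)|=|(0 14 11 15 6 9 16)|=7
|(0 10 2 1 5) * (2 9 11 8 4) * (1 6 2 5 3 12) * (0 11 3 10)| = 20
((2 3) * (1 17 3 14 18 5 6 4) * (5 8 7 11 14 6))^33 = (1 2)(3 4)(6 17)(7 18 11 8 14) = [0, 2, 1, 4, 3, 5, 17, 18, 14, 9, 10, 8, 12, 13, 7, 15, 16, 6, 11]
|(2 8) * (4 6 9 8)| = |(2 4 6 9 8)| = 5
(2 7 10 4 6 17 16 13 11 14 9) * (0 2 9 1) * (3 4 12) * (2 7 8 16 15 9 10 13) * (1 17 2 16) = (0 7 13 11 14 17 15 9 10 12 3 4 6 2 8 1) = [7, 0, 8, 4, 6, 5, 2, 13, 1, 10, 12, 14, 3, 11, 17, 9, 16, 15]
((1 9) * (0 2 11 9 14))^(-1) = (0 14 1 9 11 2) = [14, 9, 0, 3, 4, 5, 6, 7, 8, 11, 10, 2, 12, 13, 1]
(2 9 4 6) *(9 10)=[0, 1, 10, 3, 6, 5, 2, 7, 8, 4, 9]=(2 10 9 4 6)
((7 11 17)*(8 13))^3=(17)(8 13)=[0, 1, 2, 3, 4, 5, 6, 7, 13, 9, 10, 11, 12, 8, 14, 15, 16, 17]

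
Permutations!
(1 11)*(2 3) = [0, 11, 3, 2, 4, 5, 6, 7, 8, 9, 10, 1] = (1 11)(2 3)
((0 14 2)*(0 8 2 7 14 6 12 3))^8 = (14) = [0, 1, 2, 3, 4, 5, 6, 7, 8, 9, 10, 11, 12, 13, 14]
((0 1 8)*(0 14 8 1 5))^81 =(0 5)(8 14) =[5, 1, 2, 3, 4, 0, 6, 7, 14, 9, 10, 11, 12, 13, 8]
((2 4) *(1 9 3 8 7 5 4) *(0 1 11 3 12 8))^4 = (0 8 2 1 7 11 9 5 3 12 4) = [8, 7, 1, 12, 0, 3, 6, 11, 2, 5, 10, 9, 4]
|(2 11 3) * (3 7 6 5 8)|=|(2 11 7 6 5 8 3)|=7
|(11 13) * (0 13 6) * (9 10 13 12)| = 7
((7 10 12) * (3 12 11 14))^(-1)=(3 14 11 10 7 12)=[0, 1, 2, 14, 4, 5, 6, 12, 8, 9, 7, 10, 3, 13, 11]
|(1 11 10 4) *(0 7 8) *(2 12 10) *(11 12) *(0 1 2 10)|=20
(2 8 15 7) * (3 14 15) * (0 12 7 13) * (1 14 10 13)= (0 12 7 2 8 3 10 13)(1 14 15)= [12, 14, 8, 10, 4, 5, 6, 2, 3, 9, 13, 11, 7, 0, 15, 1]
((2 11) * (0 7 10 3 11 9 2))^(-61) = (0 11 3 10 7)(2 9) = [11, 1, 9, 10, 4, 5, 6, 0, 8, 2, 7, 3]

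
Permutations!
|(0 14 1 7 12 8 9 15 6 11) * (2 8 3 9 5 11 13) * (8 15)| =20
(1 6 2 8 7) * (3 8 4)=(1 6 2 4 3 8 7)=[0, 6, 4, 8, 3, 5, 2, 1, 7]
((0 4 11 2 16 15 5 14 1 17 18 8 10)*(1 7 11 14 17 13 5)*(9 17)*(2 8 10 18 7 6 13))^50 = [18, 16, 15, 3, 10, 6, 4, 9, 7, 13, 8, 17, 12, 14, 0, 2, 1, 5, 11] = (0 18 11 17 5 6 4 10 8 7 9 13 14)(1 16)(2 15)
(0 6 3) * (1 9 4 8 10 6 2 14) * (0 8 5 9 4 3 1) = [2, 4, 14, 8, 5, 9, 1, 7, 10, 3, 6, 11, 12, 13, 0] = (0 2 14)(1 4 5 9 3 8 10 6)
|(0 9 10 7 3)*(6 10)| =6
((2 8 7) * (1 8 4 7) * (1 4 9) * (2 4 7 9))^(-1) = (1 9 4 7 8) = [0, 9, 2, 3, 7, 5, 6, 8, 1, 4]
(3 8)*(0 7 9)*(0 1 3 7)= (1 3 8 7 9)= [0, 3, 2, 8, 4, 5, 6, 9, 7, 1]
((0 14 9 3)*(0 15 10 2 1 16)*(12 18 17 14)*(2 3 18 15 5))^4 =(18)(0 3 16 10 1 15 2 12 5) =[3, 15, 12, 16, 4, 0, 6, 7, 8, 9, 1, 11, 5, 13, 14, 2, 10, 17, 18]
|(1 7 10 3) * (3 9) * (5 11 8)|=|(1 7 10 9 3)(5 11 8)|=15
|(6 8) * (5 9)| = 2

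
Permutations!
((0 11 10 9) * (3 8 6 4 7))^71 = (0 9 10 11)(3 8 6 4 7) = [9, 1, 2, 8, 7, 5, 4, 3, 6, 10, 11, 0]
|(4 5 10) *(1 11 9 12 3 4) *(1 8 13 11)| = |(3 4 5 10 8 13 11 9 12)| = 9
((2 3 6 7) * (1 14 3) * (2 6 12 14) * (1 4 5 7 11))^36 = (14)(1 2 4 5 7 6 11) = [0, 2, 4, 3, 5, 7, 11, 6, 8, 9, 10, 1, 12, 13, 14]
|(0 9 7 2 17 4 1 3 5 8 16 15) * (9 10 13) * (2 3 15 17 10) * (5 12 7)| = |(0 2 10 13 9 5 8 16 17 4 1 15)(3 12 7)| = 12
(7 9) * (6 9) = (6 9 7) = [0, 1, 2, 3, 4, 5, 9, 6, 8, 7]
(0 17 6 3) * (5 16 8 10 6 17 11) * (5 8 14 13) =(17)(0 11 8 10 6 3)(5 16 14 13) =[11, 1, 2, 0, 4, 16, 3, 7, 10, 9, 6, 8, 12, 5, 13, 15, 14, 17]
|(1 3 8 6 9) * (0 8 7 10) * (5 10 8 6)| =9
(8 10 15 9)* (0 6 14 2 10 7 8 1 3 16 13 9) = (0 6 14 2 10 15)(1 3 16 13 9)(7 8) = [6, 3, 10, 16, 4, 5, 14, 8, 7, 1, 15, 11, 12, 9, 2, 0, 13]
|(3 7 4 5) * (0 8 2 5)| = 7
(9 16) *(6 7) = (6 7)(9 16) = [0, 1, 2, 3, 4, 5, 7, 6, 8, 16, 10, 11, 12, 13, 14, 15, 9]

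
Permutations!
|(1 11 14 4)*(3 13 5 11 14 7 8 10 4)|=|(1 14 3 13 5 11 7 8 10 4)|=10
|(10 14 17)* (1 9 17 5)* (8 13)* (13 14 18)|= 9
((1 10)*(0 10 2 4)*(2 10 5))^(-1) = (0 4 2 5)(1 10) = [4, 10, 5, 3, 2, 0, 6, 7, 8, 9, 1]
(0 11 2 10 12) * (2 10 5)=(0 11 10 12)(2 5)=[11, 1, 5, 3, 4, 2, 6, 7, 8, 9, 12, 10, 0]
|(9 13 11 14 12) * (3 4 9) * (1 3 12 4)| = 10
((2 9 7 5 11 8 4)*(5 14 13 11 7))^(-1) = (2 4 8 11 13 14 7 5 9) = [0, 1, 4, 3, 8, 9, 6, 5, 11, 2, 10, 13, 12, 14, 7]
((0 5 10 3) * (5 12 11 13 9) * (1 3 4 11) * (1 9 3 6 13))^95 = (0 1 5 3 11 9 13 4 12 6 10) = [1, 5, 2, 11, 12, 3, 10, 7, 8, 13, 0, 9, 6, 4]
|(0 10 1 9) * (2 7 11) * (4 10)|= 15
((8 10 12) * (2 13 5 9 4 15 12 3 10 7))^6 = (2 12 9)(4 13 8)(5 7 15) = [0, 1, 12, 3, 13, 7, 6, 15, 4, 2, 10, 11, 9, 8, 14, 5]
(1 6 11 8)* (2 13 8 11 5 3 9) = [0, 6, 13, 9, 4, 3, 5, 7, 1, 2, 10, 11, 12, 8] = (1 6 5 3 9 2 13 8)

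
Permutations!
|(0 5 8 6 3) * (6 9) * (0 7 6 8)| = 6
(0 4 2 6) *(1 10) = [4, 10, 6, 3, 2, 5, 0, 7, 8, 9, 1] = (0 4 2 6)(1 10)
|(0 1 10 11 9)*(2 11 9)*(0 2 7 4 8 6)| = |(0 1 10 9 2 11 7 4 8 6)| = 10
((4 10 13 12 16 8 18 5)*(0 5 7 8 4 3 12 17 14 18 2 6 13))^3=(0 12 10 3 4 5 16)(2 17 7 6 14 8 13 18)=[12, 1, 17, 4, 5, 16, 14, 6, 13, 9, 3, 11, 10, 18, 8, 15, 0, 7, 2]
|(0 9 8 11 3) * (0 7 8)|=|(0 9)(3 7 8 11)|=4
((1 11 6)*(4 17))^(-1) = [0, 6, 2, 3, 17, 5, 11, 7, 8, 9, 10, 1, 12, 13, 14, 15, 16, 4] = (1 6 11)(4 17)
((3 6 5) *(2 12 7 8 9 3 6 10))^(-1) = (2 10 3 9 8 7 12)(5 6) = [0, 1, 10, 9, 4, 6, 5, 12, 7, 8, 3, 11, 2]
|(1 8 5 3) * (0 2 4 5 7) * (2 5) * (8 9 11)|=|(0 5 3 1 9 11 8 7)(2 4)|=8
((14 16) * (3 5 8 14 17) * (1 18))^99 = (1 18)(3 14)(5 16)(8 17) = [0, 18, 2, 14, 4, 16, 6, 7, 17, 9, 10, 11, 12, 13, 3, 15, 5, 8, 1]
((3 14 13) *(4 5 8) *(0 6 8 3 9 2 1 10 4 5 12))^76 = (0 4 1 9 14 5 6 12 10 2 13 3 8) = [4, 9, 13, 8, 1, 6, 12, 7, 0, 14, 2, 11, 10, 3, 5]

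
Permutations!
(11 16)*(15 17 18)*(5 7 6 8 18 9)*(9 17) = (5 7 6 8 18 15 9)(11 16) = [0, 1, 2, 3, 4, 7, 8, 6, 18, 5, 10, 16, 12, 13, 14, 9, 11, 17, 15]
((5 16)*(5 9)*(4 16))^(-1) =(4 5 9 16) =[0, 1, 2, 3, 5, 9, 6, 7, 8, 16, 10, 11, 12, 13, 14, 15, 4]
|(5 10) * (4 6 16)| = |(4 6 16)(5 10)| = 6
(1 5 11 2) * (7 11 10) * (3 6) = (1 5 10 7 11 2)(3 6) = [0, 5, 1, 6, 4, 10, 3, 11, 8, 9, 7, 2]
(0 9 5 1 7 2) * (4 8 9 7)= (0 7 2)(1 4 8 9 5)= [7, 4, 0, 3, 8, 1, 6, 2, 9, 5]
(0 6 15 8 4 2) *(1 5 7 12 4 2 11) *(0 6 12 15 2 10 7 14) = [12, 5, 6, 3, 11, 14, 2, 15, 10, 9, 7, 1, 4, 13, 0, 8] = (0 12 4 11 1 5 14)(2 6)(7 15 8 10)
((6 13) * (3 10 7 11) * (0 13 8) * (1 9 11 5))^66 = (0 6)(1 3 5 11 7 9 10)(8 13) = [6, 3, 2, 5, 4, 11, 0, 9, 13, 10, 1, 7, 12, 8]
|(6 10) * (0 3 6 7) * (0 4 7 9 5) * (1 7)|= |(0 3 6 10 9 5)(1 7 4)|= 6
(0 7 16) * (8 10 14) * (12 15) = (0 7 16)(8 10 14)(12 15) = [7, 1, 2, 3, 4, 5, 6, 16, 10, 9, 14, 11, 15, 13, 8, 12, 0]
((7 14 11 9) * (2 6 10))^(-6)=(7 11)(9 14)=[0, 1, 2, 3, 4, 5, 6, 11, 8, 14, 10, 7, 12, 13, 9]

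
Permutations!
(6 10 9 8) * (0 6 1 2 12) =(0 6 10 9 8 1 2 12) =[6, 2, 12, 3, 4, 5, 10, 7, 1, 8, 9, 11, 0]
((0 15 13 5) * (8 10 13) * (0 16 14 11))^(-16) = (0 8 13 16 11 15 10 5 14) = [8, 1, 2, 3, 4, 14, 6, 7, 13, 9, 5, 15, 12, 16, 0, 10, 11]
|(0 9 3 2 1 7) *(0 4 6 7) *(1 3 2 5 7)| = 9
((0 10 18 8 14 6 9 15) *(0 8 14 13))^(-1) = (0 13 8 15 9 6 14 18 10) = [13, 1, 2, 3, 4, 5, 14, 7, 15, 6, 0, 11, 12, 8, 18, 9, 16, 17, 10]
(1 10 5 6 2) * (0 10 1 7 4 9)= (0 10 5 6 2 7 4 9)= [10, 1, 7, 3, 9, 6, 2, 4, 8, 0, 5]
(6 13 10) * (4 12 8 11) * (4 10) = (4 12 8 11 10 6 13) = [0, 1, 2, 3, 12, 5, 13, 7, 11, 9, 6, 10, 8, 4]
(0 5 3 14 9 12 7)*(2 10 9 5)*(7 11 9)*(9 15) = (0 2 10 7)(3 14 5)(9 12 11 15) = [2, 1, 10, 14, 4, 3, 6, 0, 8, 12, 7, 15, 11, 13, 5, 9]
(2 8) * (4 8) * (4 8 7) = (2 8)(4 7) = [0, 1, 8, 3, 7, 5, 6, 4, 2]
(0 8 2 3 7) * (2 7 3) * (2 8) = [2, 1, 8, 3, 4, 5, 6, 0, 7] = (0 2 8 7)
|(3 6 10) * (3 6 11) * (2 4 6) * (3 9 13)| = 4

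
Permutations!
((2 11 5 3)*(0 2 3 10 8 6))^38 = (0 5 6 11 8 2 10) = [5, 1, 10, 3, 4, 6, 11, 7, 2, 9, 0, 8]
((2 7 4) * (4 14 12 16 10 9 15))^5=(2 10 7 9 14 15 12 4 16)=[0, 1, 10, 3, 16, 5, 6, 9, 8, 14, 7, 11, 4, 13, 15, 12, 2]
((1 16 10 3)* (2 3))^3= [0, 2, 16, 10, 4, 5, 6, 7, 8, 9, 1, 11, 12, 13, 14, 15, 3]= (1 2 16 3 10)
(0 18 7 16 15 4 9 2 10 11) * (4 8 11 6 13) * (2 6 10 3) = (0 18 7 16 15 8 11)(2 3)(4 9 6 13) = [18, 1, 3, 2, 9, 5, 13, 16, 11, 6, 10, 0, 12, 4, 14, 8, 15, 17, 7]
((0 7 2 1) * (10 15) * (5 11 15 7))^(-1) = (0 1 2 7 10 15 11 5) = [1, 2, 7, 3, 4, 0, 6, 10, 8, 9, 15, 5, 12, 13, 14, 11]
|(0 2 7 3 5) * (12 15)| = 10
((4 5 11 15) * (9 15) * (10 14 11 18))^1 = [0, 1, 2, 3, 5, 18, 6, 7, 8, 15, 14, 9, 12, 13, 11, 4, 16, 17, 10] = (4 5 18 10 14 11 9 15)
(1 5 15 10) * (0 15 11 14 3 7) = (0 15 10 1 5 11 14 3 7) = [15, 5, 2, 7, 4, 11, 6, 0, 8, 9, 1, 14, 12, 13, 3, 10]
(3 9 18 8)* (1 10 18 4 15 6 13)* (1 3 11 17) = (1 10 18 8 11 17)(3 9 4 15 6 13) = [0, 10, 2, 9, 15, 5, 13, 7, 11, 4, 18, 17, 12, 3, 14, 6, 16, 1, 8]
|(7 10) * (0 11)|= |(0 11)(7 10)|= 2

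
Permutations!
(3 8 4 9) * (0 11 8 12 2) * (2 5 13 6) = (0 11 8 4 9 3 12 5 13 6 2) = [11, 1, 0, 12, 9, 13, 2, 7, 4, 3, 10, 8, 5, 6]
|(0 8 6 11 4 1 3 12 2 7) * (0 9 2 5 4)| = 60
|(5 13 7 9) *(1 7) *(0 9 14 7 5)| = 6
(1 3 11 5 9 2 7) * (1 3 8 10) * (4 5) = (1 8 10)(2 7 3 11 4 5 9) = [0, 8, 7, 11, 5, 9, 6, 3, 10, 2, 1, 4]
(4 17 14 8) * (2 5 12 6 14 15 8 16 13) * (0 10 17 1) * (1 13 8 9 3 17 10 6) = (0 6 14 16 8 4 13 2 5 12 1)(3 17 15 9) = [6, 0, 5, 17, 13, 12, 14, 7, 4, 3, 10, 11, 1, 2, 16, 9, 8, 15]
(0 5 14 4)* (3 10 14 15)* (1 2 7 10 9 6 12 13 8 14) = [5, 2, 7, 9, 0, 15, 12, 10, 14, 6, 1, 11, 13, 8, 4, 3] = (0 5 15 3 9 6 12 13 8 14 4)(1 2 7 10)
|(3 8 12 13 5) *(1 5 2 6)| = 8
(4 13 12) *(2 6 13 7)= (2 6 13 12 4 7)= [0, 1, 6, 3, 7, 5, 13, 2, 8, 9, 10, 11, 4, 12]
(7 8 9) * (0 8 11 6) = (0 8 9 7 11 6) = [8, 1, 2, 3, 4, 5, 0, 11, 9, 7, 10, 6]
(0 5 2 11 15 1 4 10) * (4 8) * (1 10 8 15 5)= [1, 15, 11, 3, 8, 2, 6, 7, 4, 9, 0, 5, 12, 13, 14, 10]= (0 1 15 10)(2 11 5)(4 8)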